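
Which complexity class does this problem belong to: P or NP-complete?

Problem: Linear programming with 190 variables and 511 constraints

This problem is in P: the ellipsoid and interior-point methods run in polynomial time.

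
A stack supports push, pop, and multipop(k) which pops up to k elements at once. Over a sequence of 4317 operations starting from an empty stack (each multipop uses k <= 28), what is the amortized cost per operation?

Each element is pushed exactly once and popped at most once (whether by pop or as part of a multipop). So the total number of individual pops over the whole sequence is at most the number of pushes, which is at most 4317. Total work <= 2 * 4317, hence O(1) amortized per operation.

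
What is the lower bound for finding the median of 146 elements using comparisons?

To find the median of 146 elements, every element must be compared at least once, so the lower bound is Omega(n). The BFPRT algorithm achieves O(n), making this tight.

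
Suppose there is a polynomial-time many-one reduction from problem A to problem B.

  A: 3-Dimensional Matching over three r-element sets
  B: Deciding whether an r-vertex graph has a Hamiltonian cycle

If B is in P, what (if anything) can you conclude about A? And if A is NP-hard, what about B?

A poly-time reduction A <=_p B means any A-instance can be transformed to a B-instance in poly time.
If B is in P: compose the reduction with B's poly-time algorithm to solve A in poly time, so A is in P.
If A is NP-hard: every NP problem reduces to A, which reduces to B; composing reductions, every NP problem reduces to B, so B is NP-hard.
(Here in fact A is NP-complete and B is NP-complete.)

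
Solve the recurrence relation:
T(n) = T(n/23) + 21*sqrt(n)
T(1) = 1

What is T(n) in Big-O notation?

Each level contributes sqrt(n/23^k). Geometric series with ratio 1/sqrt(23) < 1 sums to O(sqrt(n)).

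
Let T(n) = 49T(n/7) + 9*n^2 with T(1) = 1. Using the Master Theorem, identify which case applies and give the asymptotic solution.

a=49, b=7, f(n)=9*n^2.
log_7(49) = 2, so n^(log_b(a)) = n^2.
f(n) = Theta(n^2), so Case 2 applies.
T(n) = Theta(n^2 log n).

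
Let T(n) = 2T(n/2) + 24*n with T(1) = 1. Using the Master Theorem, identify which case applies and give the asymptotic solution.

a=2, b=2, f(n)=24*n.
log_2(2) = 1, so n^(log_b(a)) = n.
f(n) = Theta(n), so Case 2 applies.
T(n) = Theta(n log n).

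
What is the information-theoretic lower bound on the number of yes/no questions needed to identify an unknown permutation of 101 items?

There are 101! = 9425947759838359420851623124482936749562312794702543768327889353416977599316221476503087861591808346911623490003549599583369706302603264000000000000000000000000 permutations. Each yes/no question gives at most 1 bit, so at least ceil(log_2(9425947759838359420851623124482936749562312794702543768327889353416977599316221476503087861591808346911623490003549599583369706302603264000000000000000000000000)) = 532 questions are needed.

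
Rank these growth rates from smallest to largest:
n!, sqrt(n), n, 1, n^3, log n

Ordered by growth rate: 1 < log n < sqrt(n) < n < n^3 < n!.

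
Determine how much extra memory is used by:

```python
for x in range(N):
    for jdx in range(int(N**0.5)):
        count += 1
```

Space complexity: O(1).
Only a constant amount of auxiliary storage is used; nothing grows with n.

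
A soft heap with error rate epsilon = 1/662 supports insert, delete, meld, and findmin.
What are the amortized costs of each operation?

Soft heaps (Chazelle) allow up to an epsilon = 1/662 fraction of elements to have corrupted (raised) keys. Insert is O(log(1/epsilon)) = O(log 662) amortized -- the structure maintains heap-ordered binary trees of rank bounded by O(log(1/epsilon)). Meld concatenates root lists: O(1) amortized. Delete and findmin are O(1) amortized.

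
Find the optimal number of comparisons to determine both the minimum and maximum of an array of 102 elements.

Naive approach: 202 comparisons (101 for max + 101 for min).
Optimal: Compare elements in pairs first (floor(n/2) = 51 comparisons), then find max among winners and min among losers (50 comparisons each).
Total: ceil(3n/2) - 2 = 151 comparisons. An adversary argument shows this is also a lower bound.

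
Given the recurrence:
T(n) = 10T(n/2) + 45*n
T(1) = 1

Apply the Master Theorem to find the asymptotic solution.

a=10, b=2, f(n)=45*n. log_2(10) = 3.322. Case 1 of Master Theorem: T(n) = O(n^3.322).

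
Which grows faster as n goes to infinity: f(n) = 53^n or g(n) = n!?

g(n) = n! grows faster: n!/53^n -> infinity by Stirling.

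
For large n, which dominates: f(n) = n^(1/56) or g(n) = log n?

f(n) = n^(1/56) grows faster: any positive power of n dominates log n.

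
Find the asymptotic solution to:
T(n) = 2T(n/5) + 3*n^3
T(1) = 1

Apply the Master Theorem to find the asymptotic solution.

a=2, b=5, f(n)=3*n^3. log_5(2) = 0.4307 < 3. Case 3: T(n) = O(n^3).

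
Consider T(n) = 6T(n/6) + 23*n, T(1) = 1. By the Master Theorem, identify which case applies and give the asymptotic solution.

a=6, b=6, f(n)=23*n.
log_6(6) = 1, so n^(log_b(a)) = n.
f(n) = Theta(n), so Case 2 applies.
T(n) = Theta(n log n).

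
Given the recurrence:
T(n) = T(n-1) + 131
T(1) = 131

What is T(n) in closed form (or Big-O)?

Unrolling: T(n) = T(n-1) + 131 = T(n-2) + 2*131 = ... = T(1) + (n-1)*131 = 131 + (n-1)*131 = 131n.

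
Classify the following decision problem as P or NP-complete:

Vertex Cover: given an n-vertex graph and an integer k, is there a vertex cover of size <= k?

This problem is NP-complete: one of Karp's 21 NP-complete problems (with k part of the input; for any fixed constant k it is in P).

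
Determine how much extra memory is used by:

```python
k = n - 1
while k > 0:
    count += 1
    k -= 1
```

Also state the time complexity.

Space complexity: O(1).
Only a constant amount of auxiliary storage is used; nothing grows with n.
Time complexity: O(n).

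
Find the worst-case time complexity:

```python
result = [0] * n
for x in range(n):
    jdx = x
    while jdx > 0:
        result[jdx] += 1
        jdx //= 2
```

Time complexity: O(n log n).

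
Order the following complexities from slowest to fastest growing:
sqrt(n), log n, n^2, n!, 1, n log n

Ordered by growth rate: 1 < log n < sqrt(n) < n log n < n^2 < n!.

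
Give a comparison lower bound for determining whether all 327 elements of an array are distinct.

In the algebraic decision-tree model, the YES region for element distinctness on 327 elements has 327! connected components (one per ordering). Ben-Or's theorem then gives a lower bound of Omega(log(n!)) = Omega(n log n).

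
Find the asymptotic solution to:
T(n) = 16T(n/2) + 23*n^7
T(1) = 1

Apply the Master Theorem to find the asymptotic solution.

a=16, b=2, f(n)=23*n^7. log_2(16) = 4 < 7. Case 3: T(n) = O(n^7).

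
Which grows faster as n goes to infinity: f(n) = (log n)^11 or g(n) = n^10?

g(n) = n^10 grows faster: any positive polynomial dominates any polylog.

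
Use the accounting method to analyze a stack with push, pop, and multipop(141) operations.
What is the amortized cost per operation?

Assign 2 credits per push (1 for the push, 1 saved for a future pop). Each pop or element popped by multipop(141) uses 1 saved credit. Total credits never go negative, so amortized cost is O(1).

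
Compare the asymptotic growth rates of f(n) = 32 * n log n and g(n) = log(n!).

f(n) = 32 * n log n and g(n) = log(n!) are Theta of each other: Stirling: log(n!) = n log n - n + O(log n) = Theta(n log n); the constant 32 doesn't change the Theta class.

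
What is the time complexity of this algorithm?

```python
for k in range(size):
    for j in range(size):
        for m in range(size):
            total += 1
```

Time complexity: O(n^3).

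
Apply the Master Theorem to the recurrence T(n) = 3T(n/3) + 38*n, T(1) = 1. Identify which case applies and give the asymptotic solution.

a=3, b=3, f(n)=38*n.
log_3(3) = 1, so n^(log_b(a)) = n.
f(n) = Theta(n), so Case 2 applies.
T(n) = Theta(n log n).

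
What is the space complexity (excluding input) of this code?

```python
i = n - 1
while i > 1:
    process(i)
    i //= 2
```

Space complexity: O(1).
Only a constant amount of auxiliary storage is used; nothing grows with n.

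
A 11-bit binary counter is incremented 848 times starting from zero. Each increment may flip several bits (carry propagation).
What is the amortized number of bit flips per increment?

Bit i flips on every 2^i-th increment, so over 848 increments bit i flips floor(848/2^i) times. Summing over i: total flips < 2 * 848. Amortized: < 2 = O(1) per increment.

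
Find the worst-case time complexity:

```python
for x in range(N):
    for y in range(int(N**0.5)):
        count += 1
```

Time complexity: O(n * sqrt(n)).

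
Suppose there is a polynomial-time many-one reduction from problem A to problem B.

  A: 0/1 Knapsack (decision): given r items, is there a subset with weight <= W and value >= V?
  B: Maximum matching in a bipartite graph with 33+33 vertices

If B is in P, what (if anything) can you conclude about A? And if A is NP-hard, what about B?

A poly-time reduction A <=_p B means any A-instance can be transformed to a B-instance in poly time.
If B is in P: compose the reduction with B's poly-time algorithm to solve A in poly time, so A is in P.
If A is NP-hard: every NP problem reduces to A, which reduces to B; composing reductions, every NP problem reduces to B, so B is NP-hard.
(Here in fact A is NP-complete and B is in P, so no such reduction is known -- its existence would imply P = NP; the analysis concerns only what the assumed reduction would or would not let you conclude.)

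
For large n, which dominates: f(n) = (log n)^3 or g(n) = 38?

f(n) = (log n)^3 grows faster: any unbounded function dominates a constant.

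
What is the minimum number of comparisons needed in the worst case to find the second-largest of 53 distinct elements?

Lower bound: finding the max needs 53-1 comparisons. By the adversary weight-doubling argument, the max must personally win >= ceil(log_2(53)) = 6 comparisons; the 2nd-largest is among those 6 losers, needing 6-1 more comparisons. Total >= 53-1 + 6-1 = 57. A balanced knockout tournament achieves this.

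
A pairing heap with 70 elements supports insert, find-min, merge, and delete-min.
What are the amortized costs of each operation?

Pairing heaps are self-adjusting heap-ordered trees. Insert and merge link two roots: O(1). Find-min reads the root: O(1). Delete-min removes the root, then pairs children in two passes; amortized cost is O(log 70) = O(log n).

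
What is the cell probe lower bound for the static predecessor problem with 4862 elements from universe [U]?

The Patrascu-Thorup lower bound shows any data structure on n = 4862 elements using O(n * polylog(n)) space requires Omega(log log U) query time. van Emde Boas trees achieve O(log log U) with O(U) space.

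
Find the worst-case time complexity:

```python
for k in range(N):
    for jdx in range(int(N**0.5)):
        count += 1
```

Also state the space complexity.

Time complexity: O(n * sqrt(n)).
Space complexity: O(1).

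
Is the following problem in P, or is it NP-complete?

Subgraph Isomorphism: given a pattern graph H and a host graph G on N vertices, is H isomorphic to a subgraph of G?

This problem is NP-complete: generalizes Clique and Hamiltonian Path (pattern size is part of the input).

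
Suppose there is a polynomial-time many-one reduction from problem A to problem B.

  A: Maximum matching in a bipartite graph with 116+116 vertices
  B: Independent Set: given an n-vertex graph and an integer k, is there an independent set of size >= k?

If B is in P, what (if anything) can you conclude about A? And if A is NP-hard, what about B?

A poly-time reduction A <=_p B means any A-instance can be transformed to a B-instance in poly time.
If B is in P: compose the reduction with B's poly-time algorithm to solve A in poly time, so A is in P.
If A is NP-hard: every NP problem reduces to A, which reduces to B; composing reductions, every NP problem reduces to B, so B is NP-hard.
(Here in fact A is P and B is NP-complete.)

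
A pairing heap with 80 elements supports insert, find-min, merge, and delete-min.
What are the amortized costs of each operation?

Pairing heaps are self-adjusting heap-ordered trees. Insert and merge link two roots: O(1). Find-min reads the root: O(1). Delete-min removes the root, then pairs children in two passes; amortized cost is O(log 80) = O(log n).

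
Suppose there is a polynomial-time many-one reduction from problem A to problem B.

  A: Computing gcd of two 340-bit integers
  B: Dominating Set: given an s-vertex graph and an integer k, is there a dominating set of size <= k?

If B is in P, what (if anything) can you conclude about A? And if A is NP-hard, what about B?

A poly-time reduction A <=_p B means any A-instance can be transformed to a B-instance in poly time.
If B is in P: compose the reduction with B's poly-time algorithm to solve A in poly time, so A is in P.
If A is NP-hard: every NP problem reduces to A, which reduces to B; composing reductions, every NP problem reduces to B, so B is NP-hard.
(Here in fact A is P and B is NP-complete.)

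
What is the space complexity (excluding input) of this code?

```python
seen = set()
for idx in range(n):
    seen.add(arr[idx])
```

Space complexity: O(n).
Auxiliary storage grows linearly with the input size n in the worst case.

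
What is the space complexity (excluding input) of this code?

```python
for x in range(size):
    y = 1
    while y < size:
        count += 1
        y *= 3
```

Space complexity: O(1).
Only a constant amount of auxiliary storage is used; nothing grows with n.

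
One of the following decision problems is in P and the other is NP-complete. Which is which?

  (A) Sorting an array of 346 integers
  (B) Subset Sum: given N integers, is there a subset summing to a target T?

(A) is P: merge sort runs in O(n log n).
(B) is NP-complete: one of Karp's 21 NP-complete problems.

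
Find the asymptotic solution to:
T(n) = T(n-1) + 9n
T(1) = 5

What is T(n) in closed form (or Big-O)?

Unrolling: T(n) = 5 + 9*(2 + 3 + ... + n) = 5 + 9*(n(n+1)/2 - 1) = O(n^2).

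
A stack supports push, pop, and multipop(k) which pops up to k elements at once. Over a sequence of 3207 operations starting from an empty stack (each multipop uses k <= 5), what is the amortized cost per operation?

Each element is pushed exactly once and popped at most once (whether by pop or as part of a multipop). So the total number of individual pops over the whole sequence is at most the number of pushes, which is at most 3207. Total work <= 2 * 3207, hence O(1) amortized per operation.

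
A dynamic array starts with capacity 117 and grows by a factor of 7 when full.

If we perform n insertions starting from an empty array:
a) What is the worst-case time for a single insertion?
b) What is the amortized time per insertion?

(a) Worst-case single insertion: O(n) -- when the array is full at capacity c, the resize copies all c elements, and c can be Theta(n).
(b) Resizes happen at sizes 117, 819, 5733, ... Total copy cost for n insertions: 117 + 819 + ... = O(n) (geometric series with ratio 1/7). Amortized cost per insertion: O(n)/n = O(1).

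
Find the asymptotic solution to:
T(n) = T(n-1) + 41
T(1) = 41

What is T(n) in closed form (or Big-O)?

Unrolling: T(n) = T(n-1) + 41 = T(n-2) + 2*41 = ... = T(1) + (n-1)*41 = 41 + (n-1)*41 = 41n.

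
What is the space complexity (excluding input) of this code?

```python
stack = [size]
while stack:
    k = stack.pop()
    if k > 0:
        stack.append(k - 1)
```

Space complexity: O(1).
Only a constant amount of auxiliary storage is used; nothing grows with n.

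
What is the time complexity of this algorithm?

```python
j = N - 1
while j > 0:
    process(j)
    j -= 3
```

Time complexity: O(n).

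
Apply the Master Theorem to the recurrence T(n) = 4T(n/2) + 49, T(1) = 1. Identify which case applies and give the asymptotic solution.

a=4, b=2, f(n)=49.
log_2(4) = 2 > 0.
Since f(n) = O(n^0) is polynomially smaller than n^2, Case 1 applies.
T(n) = Theta(n^2).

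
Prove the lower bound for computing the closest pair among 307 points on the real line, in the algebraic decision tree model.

Reduction from element distinctness: given 307 reals, the closest-pair distance is 0 iff two are equal. Element distinctness has an Omega(n log n) lower bound in the algebraic decision tree model (Ben-Or). Therefore closest pair on a line also requires Omega(n log n). Sorting then a linear scan achieves this.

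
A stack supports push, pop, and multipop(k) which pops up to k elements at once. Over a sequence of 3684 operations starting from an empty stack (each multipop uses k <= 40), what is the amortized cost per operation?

Each element is pushed exactly once and popped at most once (whether by pop or as part of a multipop). So the total number of individual pops over the whole sequence is at most the number of pushes, which is at most 3684. Total work <= 2 * 3684, hence O(1) amortized per operation.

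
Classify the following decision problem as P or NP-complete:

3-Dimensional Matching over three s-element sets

This problem is NP-complete: one of Karp's 21 NP-complete problems.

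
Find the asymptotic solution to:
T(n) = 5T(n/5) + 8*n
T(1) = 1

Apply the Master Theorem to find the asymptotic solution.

a=5, b=5, f(n)=8*n. log_5(5) = 1. Case 2: T(n) = O(n log n).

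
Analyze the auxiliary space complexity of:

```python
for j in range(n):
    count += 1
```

Space complexity: O(1).
Only a constant amount of auxiliary storage is used; nothing grows with n.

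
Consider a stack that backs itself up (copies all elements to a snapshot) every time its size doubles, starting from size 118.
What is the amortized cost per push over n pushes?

Backups occur at sizes 118, 236, 472, ..., copying 118 + 236 + 472 + ... <= 2n elements total (geometric series). Spread over n pushes, the amortized backup cost is O(1) per push.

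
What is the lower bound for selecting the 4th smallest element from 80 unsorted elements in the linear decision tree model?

Selecting the 4th smallest of 80 elements requires Omega(n) comparisons. Every element must be compared at least once. The BFPRT algorithm achieves O(n), making this tight.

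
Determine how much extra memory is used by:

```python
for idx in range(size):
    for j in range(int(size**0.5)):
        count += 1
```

Space complexity: O(1).
Only a constant amount of auxiliary storage is used; nothing grows with n.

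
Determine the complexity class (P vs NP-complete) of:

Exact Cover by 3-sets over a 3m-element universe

This problem is NP-complete: one of Karp's 21 NP-complete problems.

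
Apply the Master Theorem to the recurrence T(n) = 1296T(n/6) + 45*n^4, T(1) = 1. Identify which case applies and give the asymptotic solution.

a=1296, b=6, f(n)=45*n^4.
log_6(1296) = 4, so n^(log_b(a)) = n^4.
f(n) = Theta(n^4), so Case 2 applies.
T(n) = Theta(n^4 log n).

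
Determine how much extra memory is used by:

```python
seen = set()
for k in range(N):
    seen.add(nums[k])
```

Space complexity: O(n).
Auxiliary storage grows linearly with the input size n in the worst case.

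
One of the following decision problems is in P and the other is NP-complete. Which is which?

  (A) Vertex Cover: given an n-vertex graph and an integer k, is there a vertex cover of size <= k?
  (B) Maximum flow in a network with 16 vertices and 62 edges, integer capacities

(A) is NP-complete: one of Karp's 21 NP-complete problems (with k part of the input; for any fixed constant k it is in P).
(B) is P: Edmonds-Karp / push-relabel run in polynomial time.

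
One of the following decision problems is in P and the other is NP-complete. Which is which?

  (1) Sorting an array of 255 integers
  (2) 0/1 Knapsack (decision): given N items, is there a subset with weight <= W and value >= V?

(1) is P: merge sort runs in O(n log n).
(2) is NP-complete: reduces from Subset Sum.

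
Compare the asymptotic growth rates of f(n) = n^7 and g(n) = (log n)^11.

f(n) = n^7 grows faster: any positive polynomial dominates any polylog.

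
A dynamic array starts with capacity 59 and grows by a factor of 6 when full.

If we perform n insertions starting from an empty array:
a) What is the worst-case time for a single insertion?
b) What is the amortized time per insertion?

(a) Worst-case single insertion: O(n) -- when the array is full at capacity c, the resize copies all c elements, and c can be Theta(n).
(b) Resizes happen at sizes 59, 354, 2124, ... Total copy cost for n insertions: 59 + 354 + ... = O(n) (geometric series with ratio 1/6). Amortized cost per insertion: O(n)/n = O(1).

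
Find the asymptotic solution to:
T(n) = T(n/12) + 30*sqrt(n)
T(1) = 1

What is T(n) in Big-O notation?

Each level contributes sqrt(n/12^k). Geometric series with ratio 1/sqrt(12) < 1 sums to O(sqrt(n)).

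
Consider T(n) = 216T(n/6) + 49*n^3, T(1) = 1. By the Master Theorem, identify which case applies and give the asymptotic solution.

a=216, b=6, f(n)=49*n^3.
log_6(216) = 3, so n^(log_b(a)) = n^3.
f(n) = Theta(n^3), so Case 2 applies.
T(n) = Theta(n^3 log n).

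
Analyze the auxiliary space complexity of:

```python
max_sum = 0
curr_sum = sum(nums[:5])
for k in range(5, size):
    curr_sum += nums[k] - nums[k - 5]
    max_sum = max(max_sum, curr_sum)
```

Space complexity: O(1).
Only a constant amount of auxiliary storage is used; nothing grows with n.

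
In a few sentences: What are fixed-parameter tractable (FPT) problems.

A problem parameterized by k is FPT if it can be solved in time f(k) * n^O(1), where f is any computable function of k alone. Vertex Cover parameterized by solution size k is FPT: O(2^k * n). The W-hierarchy (W[1], W[2], ...) classifies parameterized problems by hardness; Clique parameterized by clique size is W[1]-complete.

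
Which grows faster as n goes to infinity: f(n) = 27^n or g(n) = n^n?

g(n) = n^n grows faster: n^n / 27^n = (n/27)^n -> infinity once n > 27.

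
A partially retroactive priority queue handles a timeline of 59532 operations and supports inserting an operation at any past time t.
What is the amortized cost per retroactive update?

Partially retroactive priority queues (Demaine-Iacono-Langerman) allow updates at past times with queries only at the present. With a balanced BST over the m = 59532 timeline events tracking bridges, each retroactive insert or delete is O(log m) amortized.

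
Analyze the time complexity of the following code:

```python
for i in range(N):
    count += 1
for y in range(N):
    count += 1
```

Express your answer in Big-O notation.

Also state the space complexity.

Time complexity: O(n).
Space complexity: O(1).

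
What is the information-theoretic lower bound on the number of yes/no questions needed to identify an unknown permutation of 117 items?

There are 117! = 3969937160808720895401959629498630647790406360168322301129748464310422041758630649341780708631240196854767624444057168110272995649603642560353748940315749184568295424000000000000000000000000000 permutations. Each yes/no question gives at most 1 bit, so at least ceil(log_2(3969937160808720895401959629498630647790406360168322301129748464310422041758630649341780708631240196854767624444057168110272995649603642560353748940315749184568295424000000000000000000000000000)) = 640 questions are needed.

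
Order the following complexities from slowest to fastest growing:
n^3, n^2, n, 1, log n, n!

Ordered by growth rate: 1 < log n < n < n^2 < n^3 < n!.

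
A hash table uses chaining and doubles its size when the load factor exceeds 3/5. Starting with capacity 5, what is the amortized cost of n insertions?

Rehashing occurs when load exceeds 3/5. Total rehash cost is geometric series summing to O(n). Each insertion itself is O(1). Amortized: O(1).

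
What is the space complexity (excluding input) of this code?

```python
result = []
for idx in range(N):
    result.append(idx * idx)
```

Space complexity: O(n).
Auxiliary storage grows linearly with the input size n in the worst case.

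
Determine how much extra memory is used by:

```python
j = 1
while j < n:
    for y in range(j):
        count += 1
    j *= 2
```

Space complexity: O(1).
Only a constant amount of auxiliary storage is used; nothing grows with n.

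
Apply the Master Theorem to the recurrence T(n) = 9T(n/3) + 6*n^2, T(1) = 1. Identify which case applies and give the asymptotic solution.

a=9, b=3, f(n)=6*n^2.
log_3(9) = 2, so n^(log_b(a)) = n^2.
f(n) = Theta(n^2), so Case 2 applies.
T(n) = Theta(n^2 log n).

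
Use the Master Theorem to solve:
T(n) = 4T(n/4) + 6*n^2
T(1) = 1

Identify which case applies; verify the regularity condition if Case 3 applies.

a=4, b=4, f(n)=6*n^2.
log_4(4) = 1 < 2.
f(n) = Omega(n^(1+epsilon)) for some epsilon > 0, so Case 3 is the candidate.
Regularity: a*f(n/b) = 4*6*(n/4)^2 = (4/16)*6*n^2 <= c*f(n) with c = 4/16 < 1. Satisfied.
Case 3: T(n) = Theta(n^2).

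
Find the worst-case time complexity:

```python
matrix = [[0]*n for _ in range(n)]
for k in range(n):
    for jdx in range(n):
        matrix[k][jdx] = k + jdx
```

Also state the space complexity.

Time complexity: O(n^2).
Space complexity: O(n^2).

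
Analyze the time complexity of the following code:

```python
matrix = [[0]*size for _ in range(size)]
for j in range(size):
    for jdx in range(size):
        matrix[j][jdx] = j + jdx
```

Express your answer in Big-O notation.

Time complexity: O(n^2).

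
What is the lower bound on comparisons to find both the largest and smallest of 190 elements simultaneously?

Pair elements first (floor(190/2) comparisons), then find max among winners and min among losers. Total: ceil(3*190/2) - 2 = 283 comparisons.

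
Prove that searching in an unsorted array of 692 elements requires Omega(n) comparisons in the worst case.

An adversary can always place the target in the last position checked. Until all 692 positions are examined, the target might be in any unchecked position. Therefore 692 comparisons are necessary.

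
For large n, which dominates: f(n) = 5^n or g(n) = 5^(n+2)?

f(n) = 5^n and g(n) = 5^(n+2) are Theta of each other: 5^(n+2) = 5^2 * 5^n = Theta(5^n).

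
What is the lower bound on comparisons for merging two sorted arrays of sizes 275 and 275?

Adversary argument: with sizes 275 and 275 (differing by at most 1), interleave the two arrays so that every consecutive pair in the output comes from different inputs. Then each of the 549 adjacent output pairs must be directly compared, or the algorithm cannot determine their relative order. So 549 comparisons are necessary; standard merge achieves this.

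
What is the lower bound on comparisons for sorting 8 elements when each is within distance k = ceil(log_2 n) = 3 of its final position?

Partition the 8 positions into floor(n/k) blocks of k = 3 consecutive positions; any permutation within a block keeps every element within k of its final position, so there are at least (k!)^(n/k) distinguishable inputs. Lower bound: log_2((k!)^(n/k)) = (n/k) * log_2(k!) = Theta(n log k); with k = ceil(log_2 n), this is Omega(n log log n).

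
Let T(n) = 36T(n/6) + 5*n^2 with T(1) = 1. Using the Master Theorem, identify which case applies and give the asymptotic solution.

a=36, b=6, f(n)=5*n^2.
log_6(36) = 2, so n^(log_b(a)) = n^2.
f(n) = Theta(n^2), so Case 2 applies.
T(n) = Theta(n^2 log n).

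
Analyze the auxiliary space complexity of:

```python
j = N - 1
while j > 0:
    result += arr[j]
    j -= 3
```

Space complexity: O(1).
Only a constant amount of auxiliary storage is used; nothing grows with n.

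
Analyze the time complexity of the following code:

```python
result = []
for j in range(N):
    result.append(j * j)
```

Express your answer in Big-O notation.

Time complexity: O(n).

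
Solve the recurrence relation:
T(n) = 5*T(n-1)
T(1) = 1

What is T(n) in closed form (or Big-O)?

Each step multiplies by 5. T(n) = T(1)*5^(n-1) = 5^(n-1).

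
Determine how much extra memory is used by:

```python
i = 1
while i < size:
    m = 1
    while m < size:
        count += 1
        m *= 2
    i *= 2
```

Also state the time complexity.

Space complexity: O(1).
Only a constant amount of auxiliary storage is used; nothing grows with n.
Time complexity: O(log^2 n).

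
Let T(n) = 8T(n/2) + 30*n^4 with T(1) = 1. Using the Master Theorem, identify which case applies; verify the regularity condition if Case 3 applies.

a=8, b=2, f(n)=30*n^4.
log_2(8) = 3 < 4.
f(n) = Omega(n^(3+epsilon)) for some epsilon > 0, so Case 3 is the candidate.
Regularity: a*f(n/b) = 8*30*(n/2)^4 = (8/16)*30*n^4 <= c*f(n) with c = 8/16 < 1. Satisfied.
Case 3: T(n) = Theta(n^4).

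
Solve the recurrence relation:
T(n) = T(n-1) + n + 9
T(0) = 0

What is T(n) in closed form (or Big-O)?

Dominant term in sum is 1*sum(i, i=1..n) = 1*n*(n+1)/2 = O(n^2).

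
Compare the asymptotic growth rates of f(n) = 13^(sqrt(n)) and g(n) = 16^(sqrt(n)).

g(n) = 16^(sqrt(n)) grows faster: ratio is (16/13)^(sqrt(n)) -> infinity since 16/13 > 1.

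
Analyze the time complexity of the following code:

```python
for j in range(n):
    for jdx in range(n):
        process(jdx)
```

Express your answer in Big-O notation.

Time complexity: O(n^2).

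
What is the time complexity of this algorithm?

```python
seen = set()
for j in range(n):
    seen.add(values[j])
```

Time complexity: O(n).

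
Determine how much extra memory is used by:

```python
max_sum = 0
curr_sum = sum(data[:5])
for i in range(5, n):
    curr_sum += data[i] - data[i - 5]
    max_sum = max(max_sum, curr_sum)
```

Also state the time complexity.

Space complexity: O(1).
Only a constant amount of auxiliary storage is used; nothing grows with n.
Time complexity: O(n).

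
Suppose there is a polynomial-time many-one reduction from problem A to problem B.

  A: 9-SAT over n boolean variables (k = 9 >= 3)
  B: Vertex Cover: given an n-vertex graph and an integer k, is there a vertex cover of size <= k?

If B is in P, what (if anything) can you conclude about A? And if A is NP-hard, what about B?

A poly-time reduction A <=_p B means any A-instance can be transformed to a B-instance in poly time.
If B is in P: compose the reduction with B's poly-time algorithm to solve A in poly time, so A is in P.
If A is NP-hard: every NP problem reduces to A, which reduces to B; composing reductions, every NP problem reduces to B, so B is NP-hard.
(Here in fact A is NP-complete and B is NP-complete.)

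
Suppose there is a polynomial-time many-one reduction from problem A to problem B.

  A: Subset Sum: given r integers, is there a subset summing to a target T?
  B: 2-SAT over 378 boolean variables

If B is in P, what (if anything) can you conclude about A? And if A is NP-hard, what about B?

A poly-time reduction A <=_p B means any A-instance can be transformed to a B-instance in poly time.
If B is in P: compose the reduction with B's poly-time algorithm to solve A in poly time, so A is in P.
If A is NP-hard: every NP problem reduces to A, which reduces to B; composing reductions, every NP problem reduces to B, so B is NP-hard.
(Here in fact A is NP-complete and B is in P, so no such reduction is known -- its existence would imply P = NP; the analysis concerns only what the assumed reduction would or would not let you conclude.)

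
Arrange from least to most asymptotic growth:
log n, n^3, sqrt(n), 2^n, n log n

Ordered by growth rate: log n < sqrt(n) < n log n < n^3 < 2^n.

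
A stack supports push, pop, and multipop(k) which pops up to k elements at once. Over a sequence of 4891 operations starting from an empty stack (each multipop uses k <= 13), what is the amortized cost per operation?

Each element is pushed exactly once and popped at most once (whether by pop or as part of a multipop). So the total number of individual pops over the whole sequence is at most the number of pushes, which is at most 4891. Total work <= 2 * 4891, hence O(1) amortized per operation.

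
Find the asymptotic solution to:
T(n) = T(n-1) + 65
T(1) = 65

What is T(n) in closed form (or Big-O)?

Unrolling: T(n) = T(n-1) + 65 = T(n-2) + 2*65 = ... = T(1) + (n-1)*65 = 65 + (n-1)*65 = 65n.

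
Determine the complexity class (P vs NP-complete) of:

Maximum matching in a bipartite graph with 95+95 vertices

This problem is in P: Hopcroft-Karp runs in O(E sqrt(V)).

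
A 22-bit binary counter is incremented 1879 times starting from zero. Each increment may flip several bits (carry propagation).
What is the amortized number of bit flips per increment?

Bit i flips on every 2^i-th increment, so over 1879 increments bit i flips floor(1879/2^i) times. Summing over i: total flips < 2 * 1879. Amortized: < 2 = O(1) per increment.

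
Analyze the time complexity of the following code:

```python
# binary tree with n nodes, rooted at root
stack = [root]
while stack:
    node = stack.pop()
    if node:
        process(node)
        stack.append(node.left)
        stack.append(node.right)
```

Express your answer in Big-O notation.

Time complexity: O(n).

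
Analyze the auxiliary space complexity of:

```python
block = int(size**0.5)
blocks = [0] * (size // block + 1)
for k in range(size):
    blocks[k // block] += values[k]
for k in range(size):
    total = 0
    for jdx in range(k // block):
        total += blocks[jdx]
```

Space complexity: O(sqrt(n)).
Storage scales with sqrt(n).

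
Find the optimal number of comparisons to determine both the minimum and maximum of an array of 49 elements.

Naive approach: 96 comparisons (48 for max + 48 for min).
Optimal: Compare elements in pairs first (floor(n/2) = 24 comparisons), then find max among winners and min among losers (24 comparisons each).
Total: ceil(3n/2) - 2 = 72 comparisons. An adversary argument shows this is also a lower bound.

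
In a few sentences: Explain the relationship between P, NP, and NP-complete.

P: solvable in polynomial time. NP: verifiable in polynomial time. NP-complete: in NP and at least as hard as every problem in NP (via polynomial reduction). P is a subset of NP. If any NP-complete problem is in P, then P = NP.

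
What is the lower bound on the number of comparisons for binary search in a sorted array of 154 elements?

With 154 possible positions, we need at least ceil(log_2(154)) = 8 comparisons. Each comparison splits the remaining candidates by at most half.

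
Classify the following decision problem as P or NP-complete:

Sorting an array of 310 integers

This problem is in P: merge sort runs in O(n log n).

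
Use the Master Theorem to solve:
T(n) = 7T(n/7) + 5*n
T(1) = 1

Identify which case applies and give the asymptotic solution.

a=7, b=7, f(n)=5*n.
log_7(7) = 1, so n^(log_b(a)) = n.
f(n) = Theta(n), so Case 2 applies.
T(n) = Theta(n log n).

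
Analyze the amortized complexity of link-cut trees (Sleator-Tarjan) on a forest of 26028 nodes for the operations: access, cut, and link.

Link-cut trees represent the forest using splay trees over preferred paths. With potential Phi = sum over nodes of log(size of virtual subtree), each access on 26028 nodes is O(log 26028) = O(log n) amortized by the splay-tree access lemma. Cut and link are O(1) plus one access.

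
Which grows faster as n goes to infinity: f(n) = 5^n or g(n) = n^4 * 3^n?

f(n) = 5^n grows faster: 5^n / (n^4 3^n) = (5/3)^n / n^4 -> infinity since 5/3 > 1.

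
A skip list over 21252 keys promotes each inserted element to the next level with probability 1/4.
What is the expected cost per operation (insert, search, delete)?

Expected number of levels is O(log_4(21252)) = O(log n). A search visits O(1) expected nodes per level over O(log n) levels. Insert/delete are a search plus O(1) pointer updates per level. Expected O(log n) per operation.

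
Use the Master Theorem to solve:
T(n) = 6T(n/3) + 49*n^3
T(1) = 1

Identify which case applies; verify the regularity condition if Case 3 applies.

a=6, b=3, f(n)=49*n^3.
log_3(6) = 1.631 < 3.
f(n) = Omega(n^(1.631+epsilon)) for some epsilon > 0, so Case 3 is the candidate.
Regularity: a*f(n/b) = 6*49*(n/3)^3 = (6/27)*49*n^3 <= c*f(n) with c = 6/27 < 1. Satisfied.
Case 3: T(n) = Theta(n^3).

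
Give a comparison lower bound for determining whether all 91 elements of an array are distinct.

In the algebraic decision-tree model, the YES region for element distinctness on 91 elements has 91! connected components (one per ordering). Ben-Or's theorem then gives a lower bound of Omega(log(n!)) = Omega(n log n).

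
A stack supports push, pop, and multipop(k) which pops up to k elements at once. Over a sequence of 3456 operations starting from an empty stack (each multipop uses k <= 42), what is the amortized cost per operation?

Each element is pushed exactly once and popped at most once (whether by pop or as part of a multipop). So the total number of individual pops over the whole sequence is at most the number of pushes, which is at most 3456. Total work <= 2 * 3456, hence O(1) amortized per operation.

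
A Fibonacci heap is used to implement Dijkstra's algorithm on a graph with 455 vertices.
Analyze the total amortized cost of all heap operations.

Dijkstra performs 455 insert, 455 extract-min, and at most E decrease-key operations. With Fibonacci heap: insert O(1) amortized, extract-min O(log n) amortized, decrease-key O(1) amortized. Total with n = 455: O(n * 1 + n * log n + E * 1) = O(n log n + E).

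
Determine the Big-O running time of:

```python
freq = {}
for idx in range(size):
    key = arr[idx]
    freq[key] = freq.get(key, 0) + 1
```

Time complexity: O(n).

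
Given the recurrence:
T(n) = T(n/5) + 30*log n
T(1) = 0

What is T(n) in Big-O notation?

Each of the log_5(n) levels adds O(log n). T(n) = O(log^2 n).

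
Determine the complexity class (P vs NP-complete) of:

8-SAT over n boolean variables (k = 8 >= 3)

This problem is NP-complete: 3-SAT is NP-complete (Cook-Levin); k-SAT for k>=3 reduces from 3-SAT.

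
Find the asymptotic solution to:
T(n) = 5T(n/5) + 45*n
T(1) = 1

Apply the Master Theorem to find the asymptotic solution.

a=5, b=5, f(n)=45*n. log_5(5) = 1. Case 2: T(n) = O(n log n).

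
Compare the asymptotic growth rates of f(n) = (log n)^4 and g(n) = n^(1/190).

g(n) = n^(1/190) grows faster: any positive power of n dominates any polylog.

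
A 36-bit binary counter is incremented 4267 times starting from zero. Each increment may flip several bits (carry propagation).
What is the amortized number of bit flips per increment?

Bit i flips on every 2^i-th increment, so over 4267 increments bit i flips floor(4267/2^i) times. Summing over i: total flips < 2 * 4267. Amortized: < 2 = O(1) per increment.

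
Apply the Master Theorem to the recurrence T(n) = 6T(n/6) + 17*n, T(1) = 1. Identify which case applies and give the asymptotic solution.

a=6, b=6, f(n)=17*n.
log_6(6) = 1, so n^(log_b(a)) = n.
f(n) = Theta(n), so Case 2 applies.
T(n) = Theta(n log n).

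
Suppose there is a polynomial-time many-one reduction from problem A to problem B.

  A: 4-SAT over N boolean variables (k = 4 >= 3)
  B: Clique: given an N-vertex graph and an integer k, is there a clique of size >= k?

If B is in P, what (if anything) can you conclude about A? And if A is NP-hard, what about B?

A poly-time reduction A <=_p B means any A-instance can be transformed to a B-instance in poly time.
If B is in P: compose the reduction with B's poly-time algorithm to solve A in poly time, so A is in P.
If A is NP-hard: every NP problem reduces to A, which reduces to B; composing reductions, every NP problem reduces to B, so B is NP-hard.
(Here in fact A is NP-complete and B is NP-complete.)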